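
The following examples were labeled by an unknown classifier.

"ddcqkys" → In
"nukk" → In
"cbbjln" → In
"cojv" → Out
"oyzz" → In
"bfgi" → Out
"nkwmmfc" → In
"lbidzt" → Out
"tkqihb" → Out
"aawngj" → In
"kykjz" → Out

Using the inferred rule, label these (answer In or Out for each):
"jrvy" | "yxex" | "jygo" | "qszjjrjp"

Out, Out, Out, In

Every 'In' example satisfies: has a double letter. None of the 'Out' examples do.
"jrvy" → no doubled letter → Out.
"yxex" → no doubled letter → Out.
"jygo" → no doubled letter → Out.
"qszjjrjp" → 'jj' doubled → In.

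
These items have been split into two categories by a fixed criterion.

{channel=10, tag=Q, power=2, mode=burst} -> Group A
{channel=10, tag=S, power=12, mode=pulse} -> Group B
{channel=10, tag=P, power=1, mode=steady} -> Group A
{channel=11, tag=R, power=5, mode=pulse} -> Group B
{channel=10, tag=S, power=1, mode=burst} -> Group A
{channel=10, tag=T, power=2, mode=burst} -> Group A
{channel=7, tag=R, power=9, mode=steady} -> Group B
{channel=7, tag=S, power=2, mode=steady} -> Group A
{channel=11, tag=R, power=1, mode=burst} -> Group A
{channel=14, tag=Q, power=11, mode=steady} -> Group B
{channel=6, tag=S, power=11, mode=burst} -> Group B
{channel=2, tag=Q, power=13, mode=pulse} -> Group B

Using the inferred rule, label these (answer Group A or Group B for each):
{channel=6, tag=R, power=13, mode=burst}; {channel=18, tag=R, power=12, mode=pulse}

Group B, Group B

The simplest hypothesis consistent with all the labels is: power ≤ 2.
{channel=6, tag=R, power=13, mode=burst}: Group B (power = 13). {channel=18, tag=R, power=12, mode=pulse}: Group B (power = 12).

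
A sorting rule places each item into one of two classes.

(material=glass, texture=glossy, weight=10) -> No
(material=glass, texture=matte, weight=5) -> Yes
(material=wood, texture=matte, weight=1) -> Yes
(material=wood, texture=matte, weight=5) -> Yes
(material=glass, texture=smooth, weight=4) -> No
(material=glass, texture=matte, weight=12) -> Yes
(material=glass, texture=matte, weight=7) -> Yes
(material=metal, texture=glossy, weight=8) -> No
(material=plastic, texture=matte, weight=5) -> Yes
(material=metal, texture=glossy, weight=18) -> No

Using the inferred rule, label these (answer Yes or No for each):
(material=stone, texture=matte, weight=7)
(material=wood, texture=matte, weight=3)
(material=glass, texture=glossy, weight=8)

Yes, Yes, No

All 'Yes' examples share one property — texture is matte — and every 'No' example lacks it.
(material=stone, texture=matte, weight=7): texture is matte, satisfies this → Yes. (material=wood, texture=matte, weight=3): texture is matte, satisfies this → Yes. (material=glass, texture=glossy, weight=8): texture is glossy, fails this test → No.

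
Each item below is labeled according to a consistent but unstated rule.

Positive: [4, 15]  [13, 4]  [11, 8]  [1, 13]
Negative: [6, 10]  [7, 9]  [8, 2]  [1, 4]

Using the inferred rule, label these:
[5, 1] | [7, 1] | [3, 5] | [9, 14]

Negative, Negative, Negative, Positive

A rule that fits every label: max ≥ 11 — true of each 'Positive' example, false of each 'Negative' one.
[5, 1]: max 5, lacks this property → Negative. [7, 1]: max 7, lacks this property → Negative. [3, 5]: max 5, lacks this property → Negative. [9, 14]: max 14, matches → Positive.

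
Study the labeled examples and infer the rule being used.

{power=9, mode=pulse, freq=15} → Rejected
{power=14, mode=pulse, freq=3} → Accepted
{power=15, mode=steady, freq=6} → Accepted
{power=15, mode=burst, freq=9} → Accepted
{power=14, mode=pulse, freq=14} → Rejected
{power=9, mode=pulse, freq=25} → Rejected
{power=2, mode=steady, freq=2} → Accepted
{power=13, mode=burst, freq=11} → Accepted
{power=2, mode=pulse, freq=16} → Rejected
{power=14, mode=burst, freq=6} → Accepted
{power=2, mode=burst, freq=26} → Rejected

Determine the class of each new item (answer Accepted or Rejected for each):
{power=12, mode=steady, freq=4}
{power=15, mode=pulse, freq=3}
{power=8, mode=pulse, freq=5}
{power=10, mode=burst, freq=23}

Accepted, Accepted, Accepted, Rejected

Rule: freq ≤ 11. This holds for each 'Accepted' example and fails for each 'Rejected' one.
{power=12, mode=steady, freq=4} — freq = 4, hence Accepted.
{power=15, mode=pulse, freq=3} — freq = 3, hence Accepted.
{power=8, mode=pulse, freq=5} — freq = 5, hence Accepted.
{power=10, mode=burst, freq=23} — freq = 23, hence Rejected.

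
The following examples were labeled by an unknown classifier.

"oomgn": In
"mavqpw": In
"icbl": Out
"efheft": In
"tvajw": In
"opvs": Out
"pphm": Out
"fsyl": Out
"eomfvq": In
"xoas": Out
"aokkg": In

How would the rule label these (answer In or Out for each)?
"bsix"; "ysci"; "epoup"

Out, Out, In

The simplest hypothesis consistent with all the labels is: length ≥ 5.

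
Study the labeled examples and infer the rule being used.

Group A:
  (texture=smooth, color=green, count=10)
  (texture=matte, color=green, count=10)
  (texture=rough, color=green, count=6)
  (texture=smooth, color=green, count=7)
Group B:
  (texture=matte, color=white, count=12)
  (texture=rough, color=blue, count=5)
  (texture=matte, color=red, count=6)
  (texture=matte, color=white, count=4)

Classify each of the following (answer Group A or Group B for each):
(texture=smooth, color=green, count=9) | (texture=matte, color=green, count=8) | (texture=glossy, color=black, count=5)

Checking candidate rules against both groups, what survives is: color is green.
(texture=smooth, color=green, count=9): Group A (color is green). (texture=matte, color=green, count=8): Group A (color is green). (texture=glossy, color=black, count=5): Group B (color is black).

Group A, Group A, Group B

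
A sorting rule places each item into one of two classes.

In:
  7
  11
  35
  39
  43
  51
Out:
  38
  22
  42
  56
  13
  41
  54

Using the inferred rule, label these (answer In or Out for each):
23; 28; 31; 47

The classifier is using: ≡ 3 (mod 4).
23 → 23 mod 4 = 3 → In.
28 → 28 mod 4 = 0 → Out.
31 → 31 mod 4 = 3 → In.
47 → 47 mod 4 = 3 → In.

In, Out, In, In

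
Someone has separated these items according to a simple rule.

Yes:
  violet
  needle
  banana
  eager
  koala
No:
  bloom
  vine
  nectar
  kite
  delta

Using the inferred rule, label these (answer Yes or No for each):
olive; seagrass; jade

The classifier is using: has ≥ 3 vowels.
olive: Yes (3 vowels).
seagrass: Yes (3 vowels).
jade: No (2 vowels).

Yes, Yes, No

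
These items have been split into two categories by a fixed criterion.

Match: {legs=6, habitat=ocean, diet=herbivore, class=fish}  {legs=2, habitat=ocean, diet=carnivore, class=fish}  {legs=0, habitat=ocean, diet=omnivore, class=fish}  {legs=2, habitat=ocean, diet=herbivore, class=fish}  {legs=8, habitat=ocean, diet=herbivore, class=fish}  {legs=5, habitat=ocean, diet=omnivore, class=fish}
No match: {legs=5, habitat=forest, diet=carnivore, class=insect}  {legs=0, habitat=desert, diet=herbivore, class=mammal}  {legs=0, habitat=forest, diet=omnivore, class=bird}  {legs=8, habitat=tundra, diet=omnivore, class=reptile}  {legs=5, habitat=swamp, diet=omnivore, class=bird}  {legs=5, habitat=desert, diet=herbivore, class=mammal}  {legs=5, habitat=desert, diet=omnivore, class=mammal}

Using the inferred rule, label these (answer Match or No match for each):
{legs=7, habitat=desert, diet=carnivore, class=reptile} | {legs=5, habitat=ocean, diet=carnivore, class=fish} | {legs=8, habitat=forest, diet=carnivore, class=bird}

No match, Match, No match

All 'Match' examples share one property — class is fish — and every 'No match' example lacks it.
{legs=7, habitat=desert, diet=carnivore, class=reptile}: class is reptile, doesn't match → No match.
{legs=5, habitat=ocean, diet=carnivore, class=fish}: class is fish, checks out → Match.
{legs=8, habitat=forest, diet=carnivore, class=bird}: class is bird, doesn't match → No match.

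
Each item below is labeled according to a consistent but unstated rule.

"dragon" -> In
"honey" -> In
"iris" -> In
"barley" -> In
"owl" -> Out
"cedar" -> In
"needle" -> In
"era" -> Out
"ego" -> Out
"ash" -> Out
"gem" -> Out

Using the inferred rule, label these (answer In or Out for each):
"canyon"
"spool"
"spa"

In, In, Out

One predicate separates the groups cleanly: length ≥ 4.
In: "canyon", since length 6. In: "spool", since length 5. Out: "spa", since length 3.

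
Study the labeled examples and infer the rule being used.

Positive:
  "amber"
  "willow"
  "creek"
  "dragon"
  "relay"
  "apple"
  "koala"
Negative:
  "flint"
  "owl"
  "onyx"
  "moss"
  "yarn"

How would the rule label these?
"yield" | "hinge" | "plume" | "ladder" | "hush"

The classifier is using: has ≥ 2 vowels.
Positive: "yield", since 2 vowels. Positive: "hinge", since 2 vowels. Positive: "plume", since 2 vowels. Positive: "ladder", since 2 vowels. Negative: "hush", since 1 vowel.

Positive, Positive, Positive, Positive, Negative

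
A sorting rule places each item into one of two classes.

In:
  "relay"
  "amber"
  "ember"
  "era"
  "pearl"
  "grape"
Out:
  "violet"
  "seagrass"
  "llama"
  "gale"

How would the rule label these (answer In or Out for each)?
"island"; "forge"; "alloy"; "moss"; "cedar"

Every 'In' example satisfies: odd length AND contains 'e'. None of the 'Out' examples do.
"island": Out (length 6, no 'e'). "forge": In (length 5, has 'e'). "alloy": Out (length 5, no 'e'). "moss": Out (length 4, no 'e'). "cedar": In (length 5, has 'e').

Out, In, Out, Out, In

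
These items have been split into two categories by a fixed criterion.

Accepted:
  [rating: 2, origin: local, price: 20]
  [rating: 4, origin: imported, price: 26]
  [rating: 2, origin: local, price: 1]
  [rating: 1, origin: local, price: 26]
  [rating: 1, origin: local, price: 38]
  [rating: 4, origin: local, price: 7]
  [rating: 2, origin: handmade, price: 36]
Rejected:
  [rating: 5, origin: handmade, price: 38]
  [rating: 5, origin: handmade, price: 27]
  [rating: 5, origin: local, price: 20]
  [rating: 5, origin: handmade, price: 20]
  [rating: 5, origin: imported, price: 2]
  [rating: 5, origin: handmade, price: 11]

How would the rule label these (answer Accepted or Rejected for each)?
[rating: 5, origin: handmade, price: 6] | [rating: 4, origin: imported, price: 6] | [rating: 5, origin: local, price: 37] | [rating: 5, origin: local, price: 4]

Rejected, Accepted, Rejected, Rejected

The classifier is using: rating ≤ 4.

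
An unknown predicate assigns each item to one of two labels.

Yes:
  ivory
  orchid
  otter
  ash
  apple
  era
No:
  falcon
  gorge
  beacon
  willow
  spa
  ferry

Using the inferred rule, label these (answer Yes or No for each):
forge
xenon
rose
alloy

No, No, No, Yes

The simplest hypothesis consistent with all the labels is: starts with a vowel.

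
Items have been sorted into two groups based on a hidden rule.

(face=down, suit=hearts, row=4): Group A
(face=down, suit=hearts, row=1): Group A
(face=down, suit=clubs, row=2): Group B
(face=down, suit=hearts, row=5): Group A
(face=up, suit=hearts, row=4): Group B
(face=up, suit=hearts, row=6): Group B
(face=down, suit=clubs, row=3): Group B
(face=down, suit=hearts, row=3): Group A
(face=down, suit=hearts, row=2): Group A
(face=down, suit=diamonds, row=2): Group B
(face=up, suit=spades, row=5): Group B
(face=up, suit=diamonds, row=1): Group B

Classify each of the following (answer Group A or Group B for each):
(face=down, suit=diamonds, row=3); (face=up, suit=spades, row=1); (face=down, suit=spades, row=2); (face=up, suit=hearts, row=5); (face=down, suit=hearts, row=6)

Group B, Group B, Group B, Group B, Group A

'Group A' ⟺ face is down AND suit is hearts.
(face=down, suit=diamonds, row=3): face is down, suit is diamonds, fails this test → Group B. (face=up, suit=spades, row=1): face is up, suit is spades, fails this test → Group B. (face=down, suit=spades, row=2): face is down, suit is spades, fails this test → Group B. (face=up, suit=hearts, row=5): face is up, suit is hearts, fails this test → Group B. (face=down, suit=hearts, row=6): face is down, suit is hearts, meets the rule → Group A.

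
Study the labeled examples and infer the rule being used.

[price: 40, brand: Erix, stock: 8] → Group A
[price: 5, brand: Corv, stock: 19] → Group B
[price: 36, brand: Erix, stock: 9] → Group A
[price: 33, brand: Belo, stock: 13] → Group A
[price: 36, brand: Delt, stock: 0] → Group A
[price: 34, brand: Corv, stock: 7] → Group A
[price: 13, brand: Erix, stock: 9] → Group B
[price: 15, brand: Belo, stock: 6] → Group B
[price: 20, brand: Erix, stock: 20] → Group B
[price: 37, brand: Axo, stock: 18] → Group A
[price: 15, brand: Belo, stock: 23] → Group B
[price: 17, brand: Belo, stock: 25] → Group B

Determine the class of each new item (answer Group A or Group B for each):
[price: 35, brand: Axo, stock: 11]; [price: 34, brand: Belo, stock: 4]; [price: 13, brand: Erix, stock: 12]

Group A, Group A, Group B

Every 'Group A' example satisfies: price ≥ 33. None of the 'Group B' examples do.
[price: 35, brand: Axo, stock: 11]: price = 35 — passes, so Group A.
[price: 34, brand: Belo, stock: 4]: price = 34 — passes, so Group A.
[price: 13, brand: Erix, stock: 12]: price = 13 — fails the rule, so Group B.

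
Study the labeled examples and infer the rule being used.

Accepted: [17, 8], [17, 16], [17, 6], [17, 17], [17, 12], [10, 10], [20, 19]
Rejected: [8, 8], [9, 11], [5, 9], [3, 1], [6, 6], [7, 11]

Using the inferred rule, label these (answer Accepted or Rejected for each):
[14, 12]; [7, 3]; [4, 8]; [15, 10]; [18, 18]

Accepted, Rejected, Rejected, Accepted, Accepted

A rule that fits every label: first ≥ 10 — true of each 'Accepted' example, false of each 'Rejected' one.
[14, 12]: first 14 — qualifies, so Accepted. [7, 3]: first 7 — lacks this property, so Rejected. [4, 8]: first 4 — lacks this property, so Rejected. [15, 10]: first 15 — qualifies, so Accepted. [18, 18]: first 18 — qualifies, so Accepted.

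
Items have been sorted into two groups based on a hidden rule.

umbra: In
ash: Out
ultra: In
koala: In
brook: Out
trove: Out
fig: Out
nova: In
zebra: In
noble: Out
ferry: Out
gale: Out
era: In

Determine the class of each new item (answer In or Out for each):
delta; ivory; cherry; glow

In, Out, Out, Out

One predicate separates the groups cleanly: ends with 'a'.
delta: In (ends with 'a'). ivory: Out (ends with 'y'). cherry: Out (ends with 'y'). glow: Out (ends with 'w').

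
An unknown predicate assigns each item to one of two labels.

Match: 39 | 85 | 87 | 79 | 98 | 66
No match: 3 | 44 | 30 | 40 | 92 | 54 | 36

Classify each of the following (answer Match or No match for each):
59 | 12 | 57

Match, No match, Match

One predicate separates the groups cleanly: digit sum ≥ 12.
59: Match (digit sum 5+9 = 14).
12: No match (digit sum 1+2 = 3).
57: Match (digit sum 5+7 = 12).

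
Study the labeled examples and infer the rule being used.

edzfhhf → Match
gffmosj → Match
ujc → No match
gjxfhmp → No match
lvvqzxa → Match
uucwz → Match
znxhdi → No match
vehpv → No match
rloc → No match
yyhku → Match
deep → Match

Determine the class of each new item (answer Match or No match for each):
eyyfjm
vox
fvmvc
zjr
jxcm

Match, No match, No match, No match, No match

The distinguishing property — has a double letter — holds for all the 'Match' cases and none of the 'No match' cases.
eyyfjm → 'yy' doubled → Match. vox → no doubled letter → No match. fvmvc → no doubled letter → No match. zjr → no doubled letter → No match. jxcm → no doubled letter → No match.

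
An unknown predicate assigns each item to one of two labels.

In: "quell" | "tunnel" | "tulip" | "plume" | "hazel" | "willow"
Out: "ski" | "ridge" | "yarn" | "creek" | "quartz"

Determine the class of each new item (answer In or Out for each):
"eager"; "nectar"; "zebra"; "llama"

Comparing the two groups points to one rule — contains 'l'.

Out, Out, Out, In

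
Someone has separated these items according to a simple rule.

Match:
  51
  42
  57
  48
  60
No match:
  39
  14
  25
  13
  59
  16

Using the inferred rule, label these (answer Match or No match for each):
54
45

The rule appears to be: multiple of 3 AND at least 42.
Match: 54, since 54 = 3·18, 54 ≥ 42.
Match: 45, since 45 = 3·15, 45 ≥ 42.

Match, Match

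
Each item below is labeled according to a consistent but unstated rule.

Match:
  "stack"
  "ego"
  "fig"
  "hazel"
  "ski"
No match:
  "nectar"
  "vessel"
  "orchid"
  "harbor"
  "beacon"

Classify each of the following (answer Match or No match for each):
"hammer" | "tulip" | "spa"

No match, Match, Match

The distinguishing property — odd length — holds for all the 'Match' cases and none of the 'No match' cases.
"hammer": length 6 — does not fit, so No match.
"tulip": length 5 — passes, so Match.
"spa": length 3 — passes, so Match.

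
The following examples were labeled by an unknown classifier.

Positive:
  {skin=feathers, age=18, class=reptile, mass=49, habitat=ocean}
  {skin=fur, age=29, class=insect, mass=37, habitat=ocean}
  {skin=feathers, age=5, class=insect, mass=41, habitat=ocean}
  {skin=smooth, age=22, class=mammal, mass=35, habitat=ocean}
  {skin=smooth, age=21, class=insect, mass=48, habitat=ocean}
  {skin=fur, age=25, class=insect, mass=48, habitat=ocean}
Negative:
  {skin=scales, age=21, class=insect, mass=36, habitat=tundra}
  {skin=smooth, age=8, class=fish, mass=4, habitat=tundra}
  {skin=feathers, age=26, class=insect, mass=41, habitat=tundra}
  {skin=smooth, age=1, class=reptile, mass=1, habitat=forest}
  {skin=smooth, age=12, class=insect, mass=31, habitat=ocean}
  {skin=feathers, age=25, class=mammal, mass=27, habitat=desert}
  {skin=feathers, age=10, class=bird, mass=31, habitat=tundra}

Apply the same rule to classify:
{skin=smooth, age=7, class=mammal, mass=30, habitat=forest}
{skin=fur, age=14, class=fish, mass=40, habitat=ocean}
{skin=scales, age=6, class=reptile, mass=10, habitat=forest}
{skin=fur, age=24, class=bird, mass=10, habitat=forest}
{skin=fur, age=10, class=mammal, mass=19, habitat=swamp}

Negative, Positive, Negative, Negative, Negative

One predicate separates the groups cleanly: habitat is ocean AND mass ≥ 35.
{skin=smooth, age=7, class=mammal, mass=30, habitat=forest} — habitat is forest, mass = 30, hence Negative.
{skin=fur, age=14, class=fish, mass=40, habitat=ocean} — habitat is ocean, mass = 40, hence Positive.
{skin=scales, age=6, class=reptile, mass=10, habitat=forest} — habitat is forest, mass = 10, hence Negative.
{skin=fur, age=24, class=bird, mass=10, habitat=forest} — habitat is forest, mass = 10, hence Negative.
{skin=fur, age=10, class=mammal, mass=19, habitat=swamp} — habitat is swamp, mass = 19, hence Negative.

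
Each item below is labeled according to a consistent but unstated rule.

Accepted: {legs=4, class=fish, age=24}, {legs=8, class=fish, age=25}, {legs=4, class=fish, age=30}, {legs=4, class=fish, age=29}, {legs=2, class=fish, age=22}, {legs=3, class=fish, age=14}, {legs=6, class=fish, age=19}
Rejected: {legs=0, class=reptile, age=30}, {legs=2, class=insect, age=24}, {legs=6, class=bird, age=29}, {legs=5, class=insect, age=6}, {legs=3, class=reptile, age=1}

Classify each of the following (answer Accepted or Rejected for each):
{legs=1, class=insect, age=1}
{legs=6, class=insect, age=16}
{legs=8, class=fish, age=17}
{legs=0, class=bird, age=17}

Rejected, Rejected, Accepted, Rejected

The classifier is using: class is fish.
{legs=1, class=insect, age=1}: Rejected (class is insect).
{legs=6, class=insect, age=16}: Rejected (class is insect).
{legs=8, class=fish, age=17}: Accepted (class is fish).
{legs=0, class=bird, age=17}: Rejected (class is bird).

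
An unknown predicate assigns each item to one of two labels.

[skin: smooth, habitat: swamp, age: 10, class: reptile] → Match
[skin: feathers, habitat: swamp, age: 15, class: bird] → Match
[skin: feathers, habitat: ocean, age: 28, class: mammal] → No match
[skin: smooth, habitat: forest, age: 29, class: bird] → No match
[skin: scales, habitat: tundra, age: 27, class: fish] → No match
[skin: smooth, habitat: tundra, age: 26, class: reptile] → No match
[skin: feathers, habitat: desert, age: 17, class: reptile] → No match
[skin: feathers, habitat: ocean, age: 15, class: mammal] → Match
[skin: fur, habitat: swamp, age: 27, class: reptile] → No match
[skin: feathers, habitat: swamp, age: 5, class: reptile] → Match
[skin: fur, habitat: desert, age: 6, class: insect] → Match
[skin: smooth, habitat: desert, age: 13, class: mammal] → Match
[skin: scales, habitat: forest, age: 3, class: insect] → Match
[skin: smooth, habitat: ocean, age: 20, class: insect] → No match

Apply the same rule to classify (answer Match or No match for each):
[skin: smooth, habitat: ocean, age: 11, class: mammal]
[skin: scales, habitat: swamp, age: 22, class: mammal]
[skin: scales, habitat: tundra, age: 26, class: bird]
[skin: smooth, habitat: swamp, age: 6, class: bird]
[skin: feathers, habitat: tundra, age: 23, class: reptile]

One predicate separates the groups cleanly: age ≤ 15.
[skin: smooth, habitat: ocean, age: 11, class: mammal] → age = 11 → Match.
[skin: scales, habitat: swamp, age: 22, class: mammal] → age = 22 → No match.
[skin: scales, habitat: tundra, age: 26, class: bird] → age = 26 → No match.
[skin: smooth, habitat: swamp, age: 6, class: bird] → age = 6 → Match.
[skin: feathers, habitat: tundra, age: 23, class: reptile] → age = 23 → No match.

Match, No match, No match, Match, No match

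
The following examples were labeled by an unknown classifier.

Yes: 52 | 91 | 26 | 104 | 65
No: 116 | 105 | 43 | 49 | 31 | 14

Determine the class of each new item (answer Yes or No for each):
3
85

Every 'Yes' example satisfies: multiple of 13. None of the 'No' examples do.

No, No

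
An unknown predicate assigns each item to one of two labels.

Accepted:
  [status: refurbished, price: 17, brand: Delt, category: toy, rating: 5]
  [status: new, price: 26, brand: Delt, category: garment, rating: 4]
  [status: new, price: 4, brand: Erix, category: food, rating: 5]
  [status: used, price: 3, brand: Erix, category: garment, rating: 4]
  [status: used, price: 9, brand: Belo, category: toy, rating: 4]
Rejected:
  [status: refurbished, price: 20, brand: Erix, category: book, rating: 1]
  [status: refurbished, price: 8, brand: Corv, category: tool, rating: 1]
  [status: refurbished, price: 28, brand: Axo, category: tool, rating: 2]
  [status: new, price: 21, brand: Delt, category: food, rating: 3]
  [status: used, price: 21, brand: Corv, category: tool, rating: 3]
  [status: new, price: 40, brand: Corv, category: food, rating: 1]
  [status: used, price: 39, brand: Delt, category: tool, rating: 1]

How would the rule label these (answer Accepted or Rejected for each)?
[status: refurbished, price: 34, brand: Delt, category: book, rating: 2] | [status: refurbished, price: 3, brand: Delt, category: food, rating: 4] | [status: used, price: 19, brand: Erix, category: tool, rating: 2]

Rejected, Accepted, Rejected

The classifier is using: rating ≥ 4.
[status: refurbished, price: 34, brand: Delt, category: book, rating: 2] — rating = 2, hence Rejected.
[status: refurbished, price: 3, brand: Delt, category: food, rating: 4] — rating = 4, hence Accepted.
[status: used, price: 19, brand: Erix, category: tool, rating: 2] — rating = 2, hence Rejected.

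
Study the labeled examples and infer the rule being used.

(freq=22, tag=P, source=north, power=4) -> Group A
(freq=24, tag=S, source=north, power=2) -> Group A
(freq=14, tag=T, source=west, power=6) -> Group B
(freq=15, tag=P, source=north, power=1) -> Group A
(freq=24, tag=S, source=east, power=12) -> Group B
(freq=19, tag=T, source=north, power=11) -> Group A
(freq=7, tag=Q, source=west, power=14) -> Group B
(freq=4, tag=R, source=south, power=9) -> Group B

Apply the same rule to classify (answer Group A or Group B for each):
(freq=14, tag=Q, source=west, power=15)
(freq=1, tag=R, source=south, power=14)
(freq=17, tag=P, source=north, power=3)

Group B, Group B, Group A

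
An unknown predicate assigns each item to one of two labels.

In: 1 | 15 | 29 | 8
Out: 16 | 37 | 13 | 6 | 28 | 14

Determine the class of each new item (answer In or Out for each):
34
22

All 'In' examples share one property — ≡ 1 (mod 7) — and every 'Out' example lacks it.

Out, In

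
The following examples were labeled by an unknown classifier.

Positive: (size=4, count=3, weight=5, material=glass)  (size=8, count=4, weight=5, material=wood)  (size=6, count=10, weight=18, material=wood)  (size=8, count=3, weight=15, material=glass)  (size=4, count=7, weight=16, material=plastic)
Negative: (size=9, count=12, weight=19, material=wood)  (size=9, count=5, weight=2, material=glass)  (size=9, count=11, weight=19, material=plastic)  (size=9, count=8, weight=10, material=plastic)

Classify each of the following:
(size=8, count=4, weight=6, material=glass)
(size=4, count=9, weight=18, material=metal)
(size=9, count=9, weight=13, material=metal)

Positive, Positive, Negative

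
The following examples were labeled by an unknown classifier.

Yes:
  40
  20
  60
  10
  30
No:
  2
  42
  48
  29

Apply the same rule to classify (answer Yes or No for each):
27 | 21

No, No

'Yes' ⟺ multiple of 5.
No: 27, since 27 = 5·5 + 2. No: 21, since 21 = 5·4 + 1.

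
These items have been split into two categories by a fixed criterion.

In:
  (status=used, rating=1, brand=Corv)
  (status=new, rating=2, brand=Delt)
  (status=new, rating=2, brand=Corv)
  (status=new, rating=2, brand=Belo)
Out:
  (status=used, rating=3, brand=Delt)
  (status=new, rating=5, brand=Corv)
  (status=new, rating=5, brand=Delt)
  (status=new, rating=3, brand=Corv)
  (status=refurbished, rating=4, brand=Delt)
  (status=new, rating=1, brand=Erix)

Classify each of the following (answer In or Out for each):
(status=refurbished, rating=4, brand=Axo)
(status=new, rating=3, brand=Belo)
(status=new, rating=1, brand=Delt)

Out, Out, In

The classifier is using: brand is not Erix AND rating ≤ 2.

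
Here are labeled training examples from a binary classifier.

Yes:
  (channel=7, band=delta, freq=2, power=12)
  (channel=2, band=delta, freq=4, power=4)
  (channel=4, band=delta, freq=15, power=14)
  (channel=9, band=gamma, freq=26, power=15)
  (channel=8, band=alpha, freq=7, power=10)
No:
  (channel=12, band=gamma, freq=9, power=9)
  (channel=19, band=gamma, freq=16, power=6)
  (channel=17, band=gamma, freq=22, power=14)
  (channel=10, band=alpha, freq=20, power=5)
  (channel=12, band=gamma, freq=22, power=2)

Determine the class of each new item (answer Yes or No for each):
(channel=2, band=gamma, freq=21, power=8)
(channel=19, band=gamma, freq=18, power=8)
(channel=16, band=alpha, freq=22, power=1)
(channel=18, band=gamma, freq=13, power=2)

Rule: channel ≤ 9. This holds for each 'Yes' example and fails for each 'No' one.
(channel=2, band=gamma, freq=21, power=8): channel = 2, checks out → Yes. (channel=19, band=gamma, freq=18, power=8): channel = 19, does not satisfy this → No. (channel=16, band=alpha, freq=22, power=1): channel = 16, does not satisfy this → No. (channel=18, band=gamma, freq=13, power=2): channel = 18, does not satisfy this → No.

Yes, No, No, No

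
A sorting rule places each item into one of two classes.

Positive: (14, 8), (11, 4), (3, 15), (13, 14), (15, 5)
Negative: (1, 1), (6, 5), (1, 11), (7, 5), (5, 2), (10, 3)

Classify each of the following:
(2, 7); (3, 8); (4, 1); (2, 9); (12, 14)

Negative, Negative, Negative, Negative, Positive

One predicate separates the groups cleanly: sum ≥ 15.
(2, 7) → 2+7 = 9 → Negative.
(3, 8) → 3+8 = 11 → Negative.
(4, 1) → 4+1 = 5 → Negative.
(2, 9) → 2+9 = 11 → Negative.
(12, 14) → 12+14 = 26 → Positive.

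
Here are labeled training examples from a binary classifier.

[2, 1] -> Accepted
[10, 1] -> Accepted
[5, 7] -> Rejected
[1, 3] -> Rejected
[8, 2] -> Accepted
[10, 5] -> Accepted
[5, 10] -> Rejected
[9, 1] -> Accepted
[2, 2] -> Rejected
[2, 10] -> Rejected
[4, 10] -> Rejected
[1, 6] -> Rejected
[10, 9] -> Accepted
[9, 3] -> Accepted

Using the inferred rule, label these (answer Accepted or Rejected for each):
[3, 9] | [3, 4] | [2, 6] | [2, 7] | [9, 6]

Rejected, Rejected, Rejected, Rejected, Accepted

The simplest hypothesis consistent with all the labels is: first > second.
[3, 9]: 3 < 9 — fails this test, so Rejected.
[3, 4]: 3 < 4 — fails this test, so Rejected.
[2, 6]: 2 < 6 — fails this test, so Rejected.
[2, 7]: 2 < 7 — fails this test, so Rejected.
[9, 6]: 9 > 6 — matches, so Accepted.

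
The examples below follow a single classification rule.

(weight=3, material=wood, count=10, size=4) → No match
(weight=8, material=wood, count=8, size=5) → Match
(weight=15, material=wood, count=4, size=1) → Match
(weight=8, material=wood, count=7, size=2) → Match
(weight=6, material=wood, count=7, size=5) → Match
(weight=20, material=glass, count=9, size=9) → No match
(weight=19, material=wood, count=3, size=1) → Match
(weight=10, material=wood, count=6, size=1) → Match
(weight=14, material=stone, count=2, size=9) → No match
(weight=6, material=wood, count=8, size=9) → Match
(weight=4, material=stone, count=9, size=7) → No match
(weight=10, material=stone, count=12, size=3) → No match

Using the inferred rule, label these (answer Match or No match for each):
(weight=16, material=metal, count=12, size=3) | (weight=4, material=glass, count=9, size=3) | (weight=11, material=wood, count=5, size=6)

No match, No match, Match

The distinguishing property — material is wood AND count ≤ 8 — holds for all the 'Match' cases and none of the 'No match' cases.
(weight=16, material=metal, count=12, size=3) → material is metal, count = 12 → No match. (weight=4, material=glass, count=9, size=3) → material is glass, count = 9 → No match. (weight=11, material=wood, count=5, size=6) → material is wood, count = 5 → Match.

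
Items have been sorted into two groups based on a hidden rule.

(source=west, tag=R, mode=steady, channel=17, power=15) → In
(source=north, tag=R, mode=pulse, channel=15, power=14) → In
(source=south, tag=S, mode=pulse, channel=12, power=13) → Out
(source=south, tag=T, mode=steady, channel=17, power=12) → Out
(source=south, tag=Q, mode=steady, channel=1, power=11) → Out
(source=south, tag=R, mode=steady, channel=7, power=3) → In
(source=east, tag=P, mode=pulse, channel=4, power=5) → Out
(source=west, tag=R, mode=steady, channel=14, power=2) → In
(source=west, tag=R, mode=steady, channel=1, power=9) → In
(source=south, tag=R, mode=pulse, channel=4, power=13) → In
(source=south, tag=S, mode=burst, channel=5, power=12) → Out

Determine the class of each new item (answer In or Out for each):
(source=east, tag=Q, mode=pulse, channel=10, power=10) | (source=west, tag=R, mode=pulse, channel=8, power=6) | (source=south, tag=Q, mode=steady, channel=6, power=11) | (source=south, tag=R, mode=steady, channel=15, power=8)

Out, In, Out, In

The simplest hypothesis consistent with all the labels is: tag is R.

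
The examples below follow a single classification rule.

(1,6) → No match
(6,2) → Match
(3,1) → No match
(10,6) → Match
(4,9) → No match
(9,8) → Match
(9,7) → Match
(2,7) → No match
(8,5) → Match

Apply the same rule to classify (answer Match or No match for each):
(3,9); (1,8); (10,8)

A rule that fits every label: first ≥ 5 — true of each 'Match' example, false of each 'No match' one.

No match, No match, Match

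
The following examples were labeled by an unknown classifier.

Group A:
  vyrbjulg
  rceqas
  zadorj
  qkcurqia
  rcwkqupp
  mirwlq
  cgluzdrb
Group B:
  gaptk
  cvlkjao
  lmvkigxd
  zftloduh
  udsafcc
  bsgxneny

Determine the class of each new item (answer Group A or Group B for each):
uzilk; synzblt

Group B, Group B

The pattern is that an item is 'Group A' exactly when: contains 'r'.
Group B: uzilk, since no 'r'. Group B: synzblt, since no 'r'.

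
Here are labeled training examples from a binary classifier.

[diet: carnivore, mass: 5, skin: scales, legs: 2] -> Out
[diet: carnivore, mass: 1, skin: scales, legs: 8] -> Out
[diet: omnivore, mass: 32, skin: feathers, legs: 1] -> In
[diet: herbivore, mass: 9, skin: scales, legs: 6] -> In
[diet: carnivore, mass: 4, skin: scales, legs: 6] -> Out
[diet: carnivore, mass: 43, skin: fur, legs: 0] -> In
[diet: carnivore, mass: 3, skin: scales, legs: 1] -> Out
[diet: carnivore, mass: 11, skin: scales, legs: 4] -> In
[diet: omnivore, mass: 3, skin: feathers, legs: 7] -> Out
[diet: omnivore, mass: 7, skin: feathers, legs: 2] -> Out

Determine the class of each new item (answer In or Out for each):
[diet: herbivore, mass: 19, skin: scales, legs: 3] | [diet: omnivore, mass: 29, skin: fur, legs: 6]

Rule: mass ≥ 9. This holds for each 'In' example and fails for each 'Out' one.

In, In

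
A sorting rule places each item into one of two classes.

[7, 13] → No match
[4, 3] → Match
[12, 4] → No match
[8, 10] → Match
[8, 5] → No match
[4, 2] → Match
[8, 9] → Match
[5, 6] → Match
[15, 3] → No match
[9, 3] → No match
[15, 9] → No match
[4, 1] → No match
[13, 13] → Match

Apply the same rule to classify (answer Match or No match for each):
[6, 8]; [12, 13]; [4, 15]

Match, Match, No match

Rule: |first − second| ≤ 2. This holds for each 'Match' example and fails for each 'No match' one.
[6, 8]: |6−8| = 2 — checks out, so Match. [12, 13]: |12−13| = 1 — checks out, so Match. [4, 15]: |4−15| = 11 — fails this test, so No match.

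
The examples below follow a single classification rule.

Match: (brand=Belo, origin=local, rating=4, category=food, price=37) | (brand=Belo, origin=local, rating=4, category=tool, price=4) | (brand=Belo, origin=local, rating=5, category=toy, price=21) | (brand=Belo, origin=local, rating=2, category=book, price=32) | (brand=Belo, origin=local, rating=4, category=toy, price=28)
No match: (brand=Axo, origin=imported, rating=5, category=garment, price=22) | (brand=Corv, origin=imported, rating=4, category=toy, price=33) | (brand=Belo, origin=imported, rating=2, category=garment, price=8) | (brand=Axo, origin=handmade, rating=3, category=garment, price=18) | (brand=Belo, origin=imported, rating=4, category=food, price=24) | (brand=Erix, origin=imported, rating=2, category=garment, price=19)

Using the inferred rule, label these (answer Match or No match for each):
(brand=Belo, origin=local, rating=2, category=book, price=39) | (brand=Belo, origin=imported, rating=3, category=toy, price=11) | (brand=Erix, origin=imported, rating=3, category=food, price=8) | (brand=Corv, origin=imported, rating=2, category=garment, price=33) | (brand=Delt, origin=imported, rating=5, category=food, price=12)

All 'Match' examples share one property — origin is local — and every 'No match' example lacks it.
Match: (brand=Belo, origin=local, rating=2, category=book, price=39), since origin is local. No match: (brand=Belo, origin=imported, rating=3, category=toy, price=11), since origin is imported. No match: (brand=Erix, origin=imported, rating=3, category=food, price=8), since origin is imported. No match: (brand=Corv, origin=imported, rating=2, category=garment, price=33), since origin is imported. No match: (brand=Delt, origin=imported, rating=5, category=food, price=12), since origin is imported.

Match, No match, No match, No match, No match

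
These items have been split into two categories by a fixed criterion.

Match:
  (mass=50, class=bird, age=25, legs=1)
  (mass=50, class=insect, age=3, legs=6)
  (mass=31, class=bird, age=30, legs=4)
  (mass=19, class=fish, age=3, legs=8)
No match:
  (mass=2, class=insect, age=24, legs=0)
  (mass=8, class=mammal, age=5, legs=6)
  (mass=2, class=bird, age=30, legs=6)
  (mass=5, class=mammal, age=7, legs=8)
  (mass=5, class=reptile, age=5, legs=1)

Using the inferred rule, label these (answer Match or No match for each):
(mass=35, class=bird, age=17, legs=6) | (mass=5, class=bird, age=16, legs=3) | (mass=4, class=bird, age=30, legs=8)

Rule: mass ≥ 19. This holds for each 'Match' example and fails for each 'No match' one.
(mass=35, class=bird, age=17, legs=6): mass = 35, passes → Match. (mass=5, class=bird, age=16, legs=3): mass = 5, does not satisfy this → No match. (mass=4, class=bird, age=30, legs=8): mass = 4, does not satisfy this → No match.

Match, No match, No match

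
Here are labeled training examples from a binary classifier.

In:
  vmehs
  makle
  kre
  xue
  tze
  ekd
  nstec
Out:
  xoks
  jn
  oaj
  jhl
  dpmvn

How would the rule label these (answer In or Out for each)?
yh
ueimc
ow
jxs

The simplest hypothesis consistent with all the labels is: contains 'e'.
yh — no 'e', hence Out.
ueimc — has 'e', hence In.
ow — no 'e', hence Out.
jxs — no 'e', hence Out.

Out, In, Out, Out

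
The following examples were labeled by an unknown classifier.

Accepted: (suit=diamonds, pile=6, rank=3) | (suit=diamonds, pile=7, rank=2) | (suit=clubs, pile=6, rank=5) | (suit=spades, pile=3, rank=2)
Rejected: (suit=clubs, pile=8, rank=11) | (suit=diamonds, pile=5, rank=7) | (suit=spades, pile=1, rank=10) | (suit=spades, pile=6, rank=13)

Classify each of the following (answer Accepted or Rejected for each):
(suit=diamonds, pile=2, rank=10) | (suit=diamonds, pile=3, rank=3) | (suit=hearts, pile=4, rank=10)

The pattern is that an item is 'Accepted' exactly when: rank ≤ 5.
(suit=diamonds, pile=2, rank=10) — rank = 10, hence Rejected. (suit=diamonds, pile=3, rank=3) — rank = 3, hence Accepted. (suit=hearts, pile=4, rank=10) — rank = 10, hence Rejected.

Rejected, Accepted, Rejected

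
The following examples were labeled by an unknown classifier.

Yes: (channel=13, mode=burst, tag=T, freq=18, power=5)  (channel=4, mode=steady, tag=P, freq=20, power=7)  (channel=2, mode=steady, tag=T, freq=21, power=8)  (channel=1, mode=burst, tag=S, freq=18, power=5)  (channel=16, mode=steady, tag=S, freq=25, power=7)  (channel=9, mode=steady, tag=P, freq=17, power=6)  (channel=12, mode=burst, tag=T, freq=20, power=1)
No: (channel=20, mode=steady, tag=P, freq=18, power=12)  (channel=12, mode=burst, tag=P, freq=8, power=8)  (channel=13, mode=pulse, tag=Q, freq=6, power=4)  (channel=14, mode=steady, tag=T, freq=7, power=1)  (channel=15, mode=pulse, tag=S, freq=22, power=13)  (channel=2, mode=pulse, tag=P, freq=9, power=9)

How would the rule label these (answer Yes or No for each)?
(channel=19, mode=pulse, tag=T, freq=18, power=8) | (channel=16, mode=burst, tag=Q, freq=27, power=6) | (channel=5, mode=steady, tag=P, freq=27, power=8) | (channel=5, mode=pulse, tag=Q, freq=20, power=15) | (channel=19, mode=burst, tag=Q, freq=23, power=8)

The common property of the 'Yes' items is: freq ≥ 9 AND power ≤ 8. No 'No' item has it.

Yes, Yes, Yes, No, Yes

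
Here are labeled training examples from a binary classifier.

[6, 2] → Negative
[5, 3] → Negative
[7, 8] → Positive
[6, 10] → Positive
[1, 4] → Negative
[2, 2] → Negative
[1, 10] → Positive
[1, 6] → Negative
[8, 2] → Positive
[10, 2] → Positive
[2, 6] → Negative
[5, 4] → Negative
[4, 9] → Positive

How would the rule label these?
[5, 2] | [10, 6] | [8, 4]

Every 'Positive' example satisfies: sum ≥ 10. None of the 'Negative' examples do.
[5, 2] — 5+2 = 7, hence Negative. [10, 6] — 10+6 = 16, hence Positive. [8, 4] — 8+4 = 12, hence Positive.

Negative, Positive, Positive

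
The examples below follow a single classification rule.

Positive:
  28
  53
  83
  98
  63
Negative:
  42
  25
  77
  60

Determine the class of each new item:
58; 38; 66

Comparing the two groups points to one rule — ≡ 3 (mod 5).
58: Positive (58 mod 5 = 3). 38: Positive (38 mod 5 = 3). 66: Negative (66 mod 5 = 1).

Positive, Positive, Negative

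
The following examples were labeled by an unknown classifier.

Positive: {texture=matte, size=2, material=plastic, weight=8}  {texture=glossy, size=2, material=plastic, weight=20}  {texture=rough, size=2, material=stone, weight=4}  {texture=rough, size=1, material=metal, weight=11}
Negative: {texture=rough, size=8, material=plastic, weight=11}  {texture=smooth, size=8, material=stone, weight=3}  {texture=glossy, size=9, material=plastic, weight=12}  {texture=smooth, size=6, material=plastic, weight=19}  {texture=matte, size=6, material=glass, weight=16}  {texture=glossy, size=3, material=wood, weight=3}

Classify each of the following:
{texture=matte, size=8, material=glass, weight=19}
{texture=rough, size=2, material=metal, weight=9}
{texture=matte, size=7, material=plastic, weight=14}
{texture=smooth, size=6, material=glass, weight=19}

The rule appears to be: size ≤ 2.
{texture=matte, size=8, material=glass, weight=19} — size = 8, hence Negative. {texture=rough, size=2, material=metal, weight=9} — size = 2, hence Positive. {texture=matte, size=7, material=plastic, weight=14} — size = 7, hence Negative. {texture=smooth, size=6, material=glass, weight=19} — size = 6, hence Negative.

Negative, Positive, Negative, Negative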